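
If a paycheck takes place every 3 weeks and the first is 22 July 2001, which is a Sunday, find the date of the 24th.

17 November 2002

The 24th occurrence is 23 intervals after the first: 23 × 21 = 483 days after 22 July 2001.
July has 31 days — 9 days to the end of July leaves 474.
From end of July to end of 2001 is 153 days (321 left).
January has 31 days (290 left).
February has 28 days (262 left).
March has 31 days (231 left).
April has 30 days (201 left).
May has 31 days (170 left).
June has 30 days (140 left).
July has 31 days (109 left).
August has 31 days (78 left).
September has 30 days (48 left).
October has 31 days (17 left).
17 days into November → 17 November 2002.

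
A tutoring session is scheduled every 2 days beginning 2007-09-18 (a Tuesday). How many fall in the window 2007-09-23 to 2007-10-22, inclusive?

15

Occurrences land 2·i days after 2007-09-18 for i = 0, 1, 2, …
2007-09-23 is 5 days after the start; 5 ÷ 2 = 2 remainder 1; since the remainder is 1, round up to i = 3. First occurrence in the window: #4 on 2007-09-24 (3×2 = 6 days in).
2007-10-22 is 34 days after the start; 34 ÷ 2 = 17 remainder 0. Last occurrence in the window: #18 on 2007-10-22.
Occurrences #4 through #18: 15 in total.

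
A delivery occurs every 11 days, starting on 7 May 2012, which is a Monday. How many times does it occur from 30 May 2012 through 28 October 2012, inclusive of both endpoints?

13

Occurrences land 11·i days after 7 May 2012 for i = 0, 1, 2, …
30 May 2012 is 23 days after the start; 23 ÷ 11 = 2 remainder 1; since the remainder is 1, round up to i = 3. First occurrence in the window: #4 on 9 June 2012 (3×11 = 33 days in).
28 October 2012 is 174 days after the start; 174 ÷ 11 = 15 remainder 9. Last occurrence in the window: #16 on 19 October 2012.
Occurrences #4 through #16: 13 in total.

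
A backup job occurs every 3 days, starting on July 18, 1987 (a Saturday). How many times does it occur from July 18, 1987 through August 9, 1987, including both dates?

8

Occurrences land 3·i days after July 18, 1987 for i = 0, 1, 2, …
The window opens on the start date, so the first occurrence inside is #1 on July 18, 1987.
August 9, 1987 is 22 days after the start; 22 ÷ 3 = 7 remainder 1. Last occurrence in the window: #8 on August 8, 1987.
Occurrences #1 through #8: 8 in total.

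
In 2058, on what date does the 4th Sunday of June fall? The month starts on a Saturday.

2058-06-23

June 2058 begins on a Saturday, so the first Sunday is June 2 (1 day later).
The 4th Sunday is 3 weeks later: 2 + 21 = 23.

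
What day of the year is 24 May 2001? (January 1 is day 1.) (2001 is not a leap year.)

144

Days in months before May: 31 + 28 + 31 + 30 = 120.
Plus 24 days into May → day 144.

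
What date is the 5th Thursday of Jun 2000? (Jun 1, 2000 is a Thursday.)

Jun 2000 begins on a Thursday, so the first Thursday is Jun 1.
The 5th Thursday is 4 weeks later: 1 + 28 = 29.

Jun 29, 2000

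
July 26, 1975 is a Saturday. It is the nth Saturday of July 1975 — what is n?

4th

Day 26 falls in week ⌈26/7⌉ of the month.
Days 1–7 hold the 1st Saturday, 8–14 the 2nd, 15–21 the 3rd, 22–28 the 4th, 29–31 the 5th.
26 is in the range for the 4th.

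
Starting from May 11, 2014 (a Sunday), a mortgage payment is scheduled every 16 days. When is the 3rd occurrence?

June 12, 2014

The 3rd occurrence is 2 intervals after the first: 2 × 16 = 32 days after May 11, 2014.
May has 31 days — 20 days to the end of May leaves 12.
12 days into June → June 12, 2014.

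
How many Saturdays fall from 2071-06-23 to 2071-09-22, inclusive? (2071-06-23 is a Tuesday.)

2071-06-23 is a Tuesday; the first Saturday on or after it is 2071-06-27 (4 days later).
From 2071-06-27 to 2071-09-22: 3 + 31 + 31 + 22 = 87 days (rest of June, July, August, September).
87 ÷ 7 = 12 full weeks with remainder 3, so 12 more Saturdays after the first → 13.

13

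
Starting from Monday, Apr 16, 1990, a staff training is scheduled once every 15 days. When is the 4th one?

The 4th occurrence is 3 intervals after the first: 3 × 15 = 45 days after Apr 16, 1990.
Apr has 30 days — 14 days to the end of Apr leaves 31.
31 days into May → May 31, 1990.

May 31, 1990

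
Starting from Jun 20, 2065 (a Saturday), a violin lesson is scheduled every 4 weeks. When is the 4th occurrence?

Sep 12, 2065

The 4th occurrence is 3 intervals after the first: 3 × 28 = 84 days after Jun 20, 2065.
Jun has 30 days — 10 days to the end of Jun leaves 74.
Jul has 31 days (43 left).
Aug has 31 days (12 left).
12 days into Sep → Sep 12, 2065.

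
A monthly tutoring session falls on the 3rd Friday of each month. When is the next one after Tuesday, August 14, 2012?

August 17, 2012

August 2012 starts on a Wednesday; its first Friday is the 3rd, so the 3rd Friday is the 17th — August 17, 2012.
August 17, 2012 is after August 14, 2012, so that is the next one.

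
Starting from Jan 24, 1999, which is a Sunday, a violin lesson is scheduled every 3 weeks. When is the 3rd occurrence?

The 3rd occurrence is 2 intervals after the first: 2 × 21 = 42 days after Jan 24, 1999.
Jan has 31 days — 7 days to the end of Jan leaves 35.
Feb has 28 days (7 left).
7 days into Mar → Mar 7, 1999.

Mar 7, 1999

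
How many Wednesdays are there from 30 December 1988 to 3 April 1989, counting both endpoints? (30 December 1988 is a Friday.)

30 December 1988 is a Friday; the first Wednesday on or after it is 4 January 1989 (5 days later).
From 4 January 1989 to 3 April 1989: 27 + 28 + 31 + 3 = 89 days (rest of January, February, March, April).
89 ÷ 7 = 12 full weeks with remainder 5, so 12 more Wednesdays after the first → 13.

13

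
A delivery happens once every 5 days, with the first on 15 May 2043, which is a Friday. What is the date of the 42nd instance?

6 December 2043

The 42nd occurrence is 41 intervals after the first: 41 × 5 = 205 days after 15 May 2043.
May has 31 days — 16 days to the end of May leaves 189.
June has 30 days (159 left).
July has 31 days (128 left).
August has 31 days (97 left).
September has 30 days (67 left).
October has 31 days (36 left).
November has 30 days (6 left).
6 days into December → 6 December 2043.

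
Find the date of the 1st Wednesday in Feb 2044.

Feb 2044 begins on a Monday, so the first Wednesday is Feb 3 (2 days later).

Feb 3, 2044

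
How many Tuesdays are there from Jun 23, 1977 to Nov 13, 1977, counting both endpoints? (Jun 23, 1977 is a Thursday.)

Jun 23, 1977 is a Thursday; the first Tuesday on or after it is Jun 28, 1977 (5 days later).
From Jun 28, 1977 to Nov 13, 1977: 2 + 31 + 31 + 30 + 31 + 13 = 138 days (rest of Jun, Jul, Aug, Sep, Oct, Nov).
138 ÷ 7 = 19 full weeks with remainder 5, so 19 more Tuesdays after the first → 20.

20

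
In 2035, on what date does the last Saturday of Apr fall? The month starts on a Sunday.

Apr 28, 2035

Apr 2035 begins on a Sunday, so the first Saturday is Apr 7 (6 days later).
Apr 2035 has 30 days. Adding weeks: 7, 14, 21, 28 — the last one ≤ 30 is the 28th.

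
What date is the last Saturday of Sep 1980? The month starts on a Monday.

Sep 27, 1980

Sep 1980 begins on a Monday, so the first Saturday is Sep 6 (5 days later).
Sep 1980 has 30 days. Adding weeks: 6, 13, 20, 27 — the last one ≤ 30 is the 27th.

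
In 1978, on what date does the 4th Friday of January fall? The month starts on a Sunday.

January 1978 begins on a Sunday, so the first Friday is January 6 (5 days later).
The 4th Friday is 3 weeks later: 6 + 21 = 27.

27 January 1978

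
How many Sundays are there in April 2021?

4

1 April 2021 is a Thursday; the first Sunday on or after it is 4 April 2021 (3 days later).
From 4 April 2021 to 30 April 2021 is 30 − 4 = 26 days.
26 ÷ 7 = 3 full weeks with remainder 5, so 3 more Sundays after the first → 4.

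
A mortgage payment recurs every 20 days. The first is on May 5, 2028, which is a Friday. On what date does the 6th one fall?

The 6th occurrence is 5 intervals after the first: 5 × 20 = 100 days after May 5, 2028.
May has 31 days — 26 days to the end of May leaves 74.
June has 30 days (44 left).
July has 31 days (13 left).
13 days into August → August 13, 2028.

August 13, 2028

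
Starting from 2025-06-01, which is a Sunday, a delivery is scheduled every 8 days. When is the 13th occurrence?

2025-09-05

The 13th occurrence is 12 intervals after the first: 12 × 8 = 96 days after 2025-06-01.
June has 30 days — 29 days to the end of June leaves 67.
July has 31 days (36 left).
August has 31 days (5 left).
5 days into September → 2025-09-05.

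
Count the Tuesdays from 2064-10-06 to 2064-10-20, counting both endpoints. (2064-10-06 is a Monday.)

2

2064-10-06 is a Monday; the first Tuesday on or after it is 2064-10-07 (1 day later).
From 2064-10-07 to 2064-10-20 is 20 − 7 = 13 days.
13 ÷ 7 = 1 full weeks with remainder 6, so 1 more Tuesdays after the first → 2.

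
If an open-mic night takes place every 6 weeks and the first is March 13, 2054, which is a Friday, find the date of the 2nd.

April 24, 2054

The 2nd occurrence is 1 interval after the first: 1 × 42 = 42 days after March 13, 2054.
March has 31 days — 18 days to the end of March leaves 24.
24 days into April → April 24, 2054.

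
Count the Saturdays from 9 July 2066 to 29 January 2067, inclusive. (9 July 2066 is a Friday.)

30

9 July 2066 is a Friday; the first Saturday on or after it is 10 July 2066 (1 day later).
From 10 July 2066 to 29 January 2067: 21 + 31 + 30 + 31 + 30 + 31 + 29 = 203 days (rest of July, August, September, October, November, December, January).
203 ÷ 7 = 29 full weeks with remainder 0, so 29 more Saturdays after the first → 30.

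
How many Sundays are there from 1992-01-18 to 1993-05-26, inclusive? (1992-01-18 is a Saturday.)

1992-01-18 is a Saturday; the first Sunday on or after it is 1992-01-19 (1 day later).
From 1992-01-19 to 1993-05-26: 347 + 146 = 493 days (rest of 1992, to 1993-05-26 in 1993).
493 ÷ 7 = 70 full weeks with remainder 3, so 70 more Sundays after the first → 71.

71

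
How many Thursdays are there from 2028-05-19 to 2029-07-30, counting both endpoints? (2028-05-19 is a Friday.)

2028-05-19 is a Friday; the first Thursday on or after it is 2028-05-25 (6 days later).
From 2028-05-25 to 2029-07-30: 220 + 211 = 431 days (rest of 2028, to 2029-07-30 in 2029).
431 ÷ 7 = 61 full weeks with remainder 4, so 61 more Thursdays after the first → 62.

62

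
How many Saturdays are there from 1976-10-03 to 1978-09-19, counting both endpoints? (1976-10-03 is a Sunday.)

1976-10-03 is a Sunday; the first Saturday on or after it is 1976-10-09 (6 days later).
From 1976-10-09 to 1978-09-19: 83 + 365 + 262 = 710 days (rest of 1976, 1977, to 1978-09-19 in 1978).
710 ÷ 7 = 101 full weeks with remainder 3, so 101 more Saturdays after the first → 102.

102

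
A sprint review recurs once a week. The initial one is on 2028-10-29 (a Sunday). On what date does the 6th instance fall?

2028-12-03

The 6th occurrence is 5 intervals after the first: 5 × 7 = 35 days after 2028-10-29.
October has 31 days — 2 days to the end of October leaves 33.
November has 30 days (3 left).
3 days into December → 2028-12-03.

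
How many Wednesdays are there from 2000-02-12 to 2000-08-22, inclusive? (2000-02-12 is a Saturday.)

27

2000-02-12 is a Saturday; the first Wednesday on or after it is 2000-02-16 (4 days later).
From 2000-02-16 to 2000-08-22: 13 + 31 + 30 + 31 + 30 + 31 + 22 = 188 days (rest of February, March, April, May, June, July, August).
188 ÷ 7 = 26 full weeks with remainder 6, so 26 more Wednesdays after the first → 27.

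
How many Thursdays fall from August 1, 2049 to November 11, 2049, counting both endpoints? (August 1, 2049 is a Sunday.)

August 1, 2049 is a Sunday; the first Thursday on or after it is August 5, 2049 (4 days later).
From August 5, 2049 to November 11, 2049: 26 + 30 + 31 + 11 = 98 days (rest of August, September, October, November).
98 ÷ 7 = 14 full weeks with remainder 0, so 14 more Thursdays after the first → 15.

15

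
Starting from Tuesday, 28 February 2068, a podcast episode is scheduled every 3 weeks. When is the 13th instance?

6 November 2068

The 13th occurrence is 12 intervals after the first: 12 × 21 = 252 days after 28 February 2068.
February has 29 days — 1 day to the end of February leaves 251.
March has 31 days (220 left).
April has 30 days (190 left).
May has 31 days (159 left).
June has 30 days (129 left).
July has 31 days (98 left).
August has 31 days (67 left).
September has 30 days (37 left).
October has 31 days (6 left).
6 days into November → 6 November 2068.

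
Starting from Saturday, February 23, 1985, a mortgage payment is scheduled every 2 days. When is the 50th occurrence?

The 50th occurrence is 49 intervals after the first: 49 × 2 = 98 days after February 23, 1985.
February has 28 days — 5 days to the end of February leaves 93.
March has 31 days (62 left).
April has 30 days (32 left).
May has 31 days (1 left).
1 day into June → June 1, 1985.

June 1, 1985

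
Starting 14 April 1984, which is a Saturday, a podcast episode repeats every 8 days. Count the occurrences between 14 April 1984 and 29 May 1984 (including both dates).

Occurrences land 8·i days after 14 April 1984 for i = 0, 1, 2, …
The window opens on the start date, so the first occurrence inside is #1 on 14 April 1984.
29 May 1984 is 45 days after the start; 45 ÷ 8 = 5 remainder 5. Last occurrence in the window: #6 on 24 May 1984.
Occurrences #1 through #6: 6 in total.

6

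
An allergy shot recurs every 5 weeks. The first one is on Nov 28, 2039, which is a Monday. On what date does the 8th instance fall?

Jul 30, 2040

The 8th occurrence is 7 intervals after the first: 7 × 35 = 245 days after Nov 28, 2039.
Nov has 30 days — 2 days to the end of Nov leaves 243.
Dec has 31 days (212 left).
Jan has 31 days (181 left).
Feb has 29 days (152 left).
Mar has 31 days (121 left).
Apr has 30 days (91 left).
May has 31 days (60 left).
Jun has 30 days (30 left).
30 days into Jul → Jul 30, 2040.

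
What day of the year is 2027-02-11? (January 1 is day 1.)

42

Days in months before February: 31 = 31.
Plus 11 days into February → day 42.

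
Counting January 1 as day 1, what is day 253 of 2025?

Sep 10, 2025

Jan has 31 days (253 − 31 = 222 remain).
Feb has 28 days (222 − 28 = 194 remain).
Mar has 31 days (194 − 31 = 163 remain).
Apr has 30 days (163 − 30 = 133 remain).
May has 31 days (133 − 31 = 102 remain).
Jun has 30 days (102 − 30 = 72 remain).
Jul has 31 days (72 − 31 = 41 remain).
Aug has 31 days (41 − 31 = 10 remain).
10 into Sep → Sep 10.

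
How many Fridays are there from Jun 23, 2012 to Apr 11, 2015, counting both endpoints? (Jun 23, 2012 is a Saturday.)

146

Jun 23, 2012 is a Saturday; the first Friday on or after it is Jun 29, 2012 (6 days later).
From Jun 29, 2012 to Apr 11, 2015: 185 + 365 + 365 + 101 = 1016 days (rest of 2012, 2013, 2014, to Apr 11, 2015 in 2015).
1016 ÷ 7 = 145 full weeks with remainder 1, so 145 more Fridays after the first → 146.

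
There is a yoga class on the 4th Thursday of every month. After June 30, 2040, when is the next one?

June 2040 starts on a Friday; its first Thursday is the 7th, so the 4th Thursday is the 28th — June 28, 2040.
That is not after June 30, 2040, so look at July 2040.
July 2040 starts on a Sunday; its first Thursday is the 5th, so the 4th Thursday is the 26th — July 26, 2040.

July 26, 2040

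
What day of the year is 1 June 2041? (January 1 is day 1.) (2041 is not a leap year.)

152

Days in months before June: 31 + 28 + 31 + 30 + 31 = 151.
Plus 1 day into June → day 152.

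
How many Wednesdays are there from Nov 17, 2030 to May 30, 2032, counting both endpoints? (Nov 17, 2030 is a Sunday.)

Nov 17, 2030 is a Sunday; the first Wednesday on or after it is Nov 20, 2030 (3 days later).
From Nov 20, 2030 to May 30, 2032: 41 + 365 + 151 = 557 days (rest of 2030, 2031, to May 30, 2032 in 2032).
557 ÷ 7 = 79 full weeks with remainder 4, so 79 more Wednesdays after the first → 80.

80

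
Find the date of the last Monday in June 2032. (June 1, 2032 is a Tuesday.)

June 2032 begins on a Tuesday, so the first Monday is June 7 (6 days later).
June 2032 has 30 days. Adding weeks: 7, 14, 21, 28 — the last one ≤ 30 is the 28th.

2032-06-28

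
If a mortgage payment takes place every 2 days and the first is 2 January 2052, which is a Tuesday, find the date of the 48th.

5 April 2052

The 48th occurrence is 47 intervals after the first: 47 × 2 = 94 days after 2 January 2052.
January has 31 days — 29 days to the end of January leaves 65.
February has 29 days (36 left).
March has 31 days (5 left).
5 days into April → 5 April 2052.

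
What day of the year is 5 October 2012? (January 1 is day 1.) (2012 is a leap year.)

Days in months before October: 31 + 29 + 31 + 30 + 31 + 30 + 31 + 31 + 30 = 274.
Plus 5 days into October → day 279.

279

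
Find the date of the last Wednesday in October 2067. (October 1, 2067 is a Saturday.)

October 2067 begins on a Saturday, so the first Wednesday is October 5 (4 days later).
October 2067 has 31 days. Adding weeks: 5, 12, 19, 26 — the last one ≤ 31 is the 26th.

October 26, 2067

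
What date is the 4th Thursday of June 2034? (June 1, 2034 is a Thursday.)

June 22, 2034

June 2034 begins on a Thursday, so the first Thursday is June 1.
The 4th Thursday is 3 weeks later: 1 + 21 = 22.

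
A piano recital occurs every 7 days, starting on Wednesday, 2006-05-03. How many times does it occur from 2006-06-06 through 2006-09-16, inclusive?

15

Occurrences land 7·i days after 2006-05-03 for i = 0, 1, 2, …
2006-06-06 is 34 days after the start; 34 ÷ 7 = 4 remainder 6; since the remainder is 6, round up to i = 5. First occurrence in the window: #6 on 2006-06-07 (5×7 = 35 days in).
2006-09-16 is 136 days after the start; 136 ÷ 7 = 19 remainder 3. Last occurrence in the window: #20 on 2006-09-13.
Occurrences #6 through #20: 15 in total.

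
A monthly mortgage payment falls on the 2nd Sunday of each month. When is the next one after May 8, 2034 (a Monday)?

May 14, 2034

May 2034 starts on a Monday; its first Sunday is the 7th, so the 2nd Sunday is the 14th — May 14, 2034.
May 14, 2034 is after May 8, 2034, so that is the next one.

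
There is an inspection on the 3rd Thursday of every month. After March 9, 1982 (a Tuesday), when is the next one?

March 1982 starts on a Monday; its first Thursday is the 4th, so the 3rd Thursday is the 18th — March 18, 1982.
March 18, 1982 is after March 9, 1982, so that is the next one.

March 18, 1982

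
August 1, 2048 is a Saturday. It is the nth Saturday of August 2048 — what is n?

1st

Day 1 falls in week ⌈1/7⌉ of the month.
Days 1–7 hold the 1st Saturday, 8–14 the 2nd, 15–21 the 3rd, 22–28 the 4th, 29–31 the 5th.
1 is in the range for the 1st.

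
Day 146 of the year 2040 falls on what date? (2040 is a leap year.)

May 25, 2040

January has 31 days (146 − 31 = 115 remain).
February has 29 days (115 − 29 = 86 remain).
March has 31 days (86 − 31 = 55 remain).
April has 30 days (55 − 30 = 25 remain).
25 into May → May 25.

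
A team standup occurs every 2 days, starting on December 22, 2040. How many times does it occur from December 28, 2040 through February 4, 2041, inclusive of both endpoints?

Occurrences land 2·i days after December 22, 2040 for i = 0, 1, 2, …
December 28, 2040 is 6 days after the start; 6 ÷ 2 = 3 remainder 0. First occurrence in the window: #4 on December 28, 2040 (3×2 = 6 days in).
February 4, 2041 is 44 days after the start; 44 ÷ 2 = 22 remainder 0. Last occurrence in the window: #23 on February 4, 2041.
Occurrences #4 through #23: 20 in total.

20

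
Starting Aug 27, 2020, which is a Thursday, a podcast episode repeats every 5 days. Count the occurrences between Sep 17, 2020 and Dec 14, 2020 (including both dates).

17

Occurrences land 5·i days after Aug 27, 2020 for i = 0, 1, 2, …
Sep 17, 2020 is 21 days after the start; 21 ÷ 5 = 4 remainder 1; since the remainder is 1, round up to i = 5. First occurrence in the window: #6 on Sep 21, 2020 (5×5 = 25 days in).
Dec 14, 2020 is 109 days after the start; 109 ÷ 5 = 21 remainder 4. Last occurrence in the window: #22 on Dec 10, 2020.
Occurrences #6 through #22: 17 in total.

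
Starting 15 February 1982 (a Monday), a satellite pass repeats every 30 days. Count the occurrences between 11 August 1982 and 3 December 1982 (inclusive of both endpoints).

Occurrences land 30·i days after 15 February 1982 for i = 0, 1, 2, …
11 August 1982 is 177 days after the start; 177 ÷ 30 = 5 remainder 27; since the remainder is 27, round up to i = 6. First occurrence in the window: #7 on 14 August 1982 (6×30 = 180 days in).
3 December 1982 is 291 days after the start; 291 ÷ 30 = 9 remainder 21. Last occurrence in the window: #10 on 12 November 1982.
Occurrences #7 through #10: 4 in total.

4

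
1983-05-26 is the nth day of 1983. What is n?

Days in months before May: 31 + 28 + 31 + 30 = 120.
Plus 26 days into May → day 146.

146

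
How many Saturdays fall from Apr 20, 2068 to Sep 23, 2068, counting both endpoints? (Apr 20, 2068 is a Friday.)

Apr 20, 2068 is a Friday; the first Saturday on or after it is Apr 21, 2068 (1 day later).
From Apr 21, 2068 to Sep 23, 2068: 9 + 31 + 30 + 31 + 31 + 23 = 155 days (rest of Apr, May, Jun, Jul, Aug, Sep).
155 ÷ 7 = 22 full weeks with remainder 1, so 22 more Saturdays after the first → 23.

23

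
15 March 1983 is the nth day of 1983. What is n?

74

Days in months before March: 31 + 28 = 59.
Plus 15 days into March → day 74.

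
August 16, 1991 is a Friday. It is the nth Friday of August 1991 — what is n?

Day 16 falls in week ⌈16/7⌉ of the month.
Days 1–7 hold the 1st Friday, 8–14 the 2nd, 15–21 the 3rd, 22–28 the 4th, 29–31 the 5th.
16 is in the range for the 3rd.

3rd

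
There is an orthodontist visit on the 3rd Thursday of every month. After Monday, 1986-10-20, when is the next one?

October 1986 starts on a Wednesday; its first Thursday is the 2nd, so the 3rd Thursday is the 16th — 1986-10-16.
That is not after 1986-10-20, so look at November 1986.
November 1986 starts on a Saturday; its first Thursday is the 6th, so the 3rd Thursday is the 20th — 1986-11-20.

1986-11-20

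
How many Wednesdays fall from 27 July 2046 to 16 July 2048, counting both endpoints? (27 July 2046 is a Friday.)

27 July 2046 is a Friday; the first Wednesday on or after it is 1 August 2046 (5 days later).
From 1 August 2046 to 16 July 2048: 152 + 365 + 198 = 715 days (rest of 2046, 2047, to 16 July 2048 in 2048).
715 ÷ 7 = 102 full weeks with remainder 1, so 102 more Wednesdays after the first → 103.

103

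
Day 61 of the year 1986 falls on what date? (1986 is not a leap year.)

January has 31 days (61 − 31 = 30 remain).
February has 28 days (30 − 28 = 2 remain).
2 into March → March 2.

March 2, 1986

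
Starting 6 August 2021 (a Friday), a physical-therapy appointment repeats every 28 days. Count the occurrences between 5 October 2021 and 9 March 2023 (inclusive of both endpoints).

18

Occurrences land 28·i days after 6 August 2021 for i = 0, 1, 2, …
5 October 2021 is 60 days after the start; 60 ÷ 28 = 2 remainder 4; since the remainder is 4, round up to i = 3. First occurrence in the window: #4 on 29 October 2021 (3×28 = 84 days in).
9 March 2023 is 580 days after the start; 580 ÷ 28 = 20 remainder 20. Last occurrence in the window: #21 on 17 February 2023.
Occurrences #4 through #21: 18 in total.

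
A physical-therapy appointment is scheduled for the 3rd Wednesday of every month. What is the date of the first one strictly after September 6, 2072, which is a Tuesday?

September 21, 2072

September 2072 starts on a Thursday; its first Wednesday is the 7th, so the 3rd Wednesday is the 21st — September 21, 2072.
September 21, 2072 is after September 6, 2072, so that is the next one.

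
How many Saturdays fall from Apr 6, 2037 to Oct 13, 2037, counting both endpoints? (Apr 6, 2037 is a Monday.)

Apr 6, 2037 is a Monday; the first Saturday on or after it is Apr 11, 2037 (5 days later).
From Apr 11, 2037 to Oct 13, 2037: 19 + 31 + 30 + 31 + 31 + 30 + 13 = 185 days (rest of Apr, May, Jun, Jul, Aug, Sep, Oct).
185 ÷ 7 = 26 full weeks with remainder 3, so 26 more Saturdays after the first → 27.

27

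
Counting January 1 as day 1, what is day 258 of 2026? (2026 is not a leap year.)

January has 31 days (258 − 31 = 227 remain).
February has 28 days (227 − 28 = 199 remain).
March has 31 days (199 − 31 = 168 remain).
April has 30 days (168 − 30 = 138 remain).
May has 31 days (138 − 31 = 107 remain).
June has 30 days (107 − 30 = 77 remain).
July has 31 days (77 − 31 = 46 remain).
August has 31 days (46 − 31 = 15 remain).
15 into September → September 15.

2026-09-15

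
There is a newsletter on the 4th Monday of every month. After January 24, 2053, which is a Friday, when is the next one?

January 2053 starts on a Wednesday; its first Monday is the 6th, so the 4th Monday is the 27th — January 27, 2053.
January 27, 2053 is after January 24, 2053, so that is the next one.

January 27, 2053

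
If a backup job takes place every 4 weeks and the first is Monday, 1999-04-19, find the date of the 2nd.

The 2nd occurrence is 1 interval after the first: 1 × 28 = 28 days after 1999-04-19.
April has 30 days — 11 days to the end of April leaves 17.
17 days into May → 1999-05-17.

1999-05-17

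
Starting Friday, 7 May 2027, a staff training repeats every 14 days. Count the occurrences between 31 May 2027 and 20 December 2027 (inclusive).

15

Occurrences land 14·i days after 7 May 2027 for i = 0, 1, 2, …
31 May 2027 is 24 days after the start; 24 ÷ 14 = 1 remainder 10; since the remainder is 10, round up to i = 2. First occurrence in the window: #3 on 4 June 2027 (2×14 = 28 days in).
20 December 2027 is 227 days after the start; 227 ÷ 14 = 16 remainder 3. Last occurrence in the window: #17 on 17 December 2027.
Occurrences #3 through #17: 15 in total.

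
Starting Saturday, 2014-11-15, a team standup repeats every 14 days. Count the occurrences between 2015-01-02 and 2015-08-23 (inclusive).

17

Occurrences land 14·i days after 2014-11-15 for i = 0, 1, 2, …
2015-01-02 is 48 days after the start; 48 ÷ 14 = 3 remainder 6; since the remainder is 6, round up to i = 4. First occurrence in the window: #5 on 2015-01-10 (4×14 = 56 days in).
2015-08-23 is 281 days after the start; 281 ÷ 14 = 20 remainder 1. Last occurrence in the window: #21 on 2015-08-22.
Occurrences #5 through #21: 17 in total.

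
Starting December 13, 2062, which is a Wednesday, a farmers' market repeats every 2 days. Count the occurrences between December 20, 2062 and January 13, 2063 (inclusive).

12

Occurrences land 2·i days after December 13, 2062 for i = 0, 1, 2, …
December 20, 2062 is 7 days after the start; 7 ÷ 2 = 3 remainder 1; since the remainder is 1, round up to i = 4. First occurrence in the window: #5 on December 21, 2062 (4×2 = 8 days in).
January 13, 2063 is 31 days after the start; 31 ÷ 2 = 15 remainder 1. Last occurrence in the window: #16 on January 12, 2063.
Occurrences #5 through #16: 12 in total.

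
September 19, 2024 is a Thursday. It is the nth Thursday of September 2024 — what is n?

Day 19 falls in week ⌈19/7⌉ of the month.
Days 1–7 hold the 1st Thursday, 8–14 the 2nd, 15–21 the 3rd, 22–28 the 4th, 29–31 the 5th.
19 is in the range for the 3rd.

3rd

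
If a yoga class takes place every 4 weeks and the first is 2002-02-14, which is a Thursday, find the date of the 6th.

The 6th occurrence is 5 intervals after the first: 5 × 28 = 140 days after 2002-02-14.
February has 28 days — 14 days to the end of February leaves 126.
March has 31 days (95 left).
April has 30 days (65 left).
May has 31 days (34 left).
June has 30 days (4 left).
4 days into July → 2002-07-04.

2002-07-04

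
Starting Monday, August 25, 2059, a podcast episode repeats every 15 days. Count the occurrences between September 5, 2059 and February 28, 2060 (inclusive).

12

Occurrences land 15·i days after August 25, 2059 for i = 0, 1, 2, …
September 5, 2059 is 11 days after the start; 11 ÷ 15 = 0 remainder 11; since the remainder is 11, round up to i = 1. First occurrence in the window: #2 on September 9, 2059 (1×15 = 15 days in).
February 28, 2060 is 187 days after the start; 187 ÷ 15 = 12 remainder 7. Last occurrence in the window: #13 on February 21, 2060.
Occurrences #2 through #13: 12 in total.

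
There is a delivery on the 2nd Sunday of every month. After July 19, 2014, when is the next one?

August 10, 2014

July 2014 starts on a Tuesday; its first Sunday is the 6th, so the 2nd Sunday is the 13th — July 13, 2014.
That is not after July 19, 2014, so look at August 2014.
August 2014 starts on a Friday; its first Sunday is the 3rd, so the 2nd Sunday is the 10th — August 10, 2014.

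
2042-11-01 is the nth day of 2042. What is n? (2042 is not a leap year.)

Days in months before November: 31 + 28 + 31 + 30 + 31 + 30 + 31 + 31 + 30 + 31 = 304.
Plus 1 day into November → day 305.

305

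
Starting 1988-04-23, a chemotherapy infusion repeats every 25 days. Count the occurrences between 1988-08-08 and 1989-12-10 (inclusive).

19

Occurrences land 25·i days after 1988-04-23 for i = 0, 1, 2, …
1988-08-08 is 107 days after the start; 107 ÷ 25 = 4 remainder 7; since the remainder is 7, round up to i = 5. First occurrence in the window: #6 on 1988-08-26 (5×25 = 125 days in).
1989-12-10 is 596 days after the start; 596 ÷ 25 = 23 remainder 21. Last occurrence in the window: #24 on 1989-11-19.
Occurrences #6 through #24: 19 in total.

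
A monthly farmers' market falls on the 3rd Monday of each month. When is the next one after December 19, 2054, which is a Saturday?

December 2054 starts on a Tuesday; its first Monday is the 7th, so the 3rd Monday is the 21st — December 21, 2054.
December 21, 2054 is after December 19, 2054, so that is the next one.

December 21, 2054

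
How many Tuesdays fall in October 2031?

4

1 October 2031 is a Wednesday; the first Tuesday on or after it is 7 October 2031 (6 days later).
From 7 October 2031 to 31 October 2031 is 31 − 7 = 24 days.
24 ÷ 7 = 3 full weeks with remainder 3, so 3 more Tuesdays after the first → 4.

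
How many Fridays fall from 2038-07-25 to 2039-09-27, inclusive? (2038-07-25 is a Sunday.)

2038-07-25 is a Sunday; the first Friday on or after it is 2038-07-30 (5 days later).
From 2038-07-30 to 2039-09-27: 154 + 270 = 424 days (rest of 2038, to 2039-09-27 in 2039).
424 ÷ 7 = 60 full weeks with remainder 4, so 60 more Fridays after the first → 61.

61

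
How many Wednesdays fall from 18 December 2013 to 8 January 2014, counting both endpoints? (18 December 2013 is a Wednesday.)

18 December 2013 is a Wednesday; the first Wednesday on or after it is 18 December 2013.
From 18 December 2013 to 8 January 2014: 13 + 8 = 21 days (rest of December, January).
21 ÷ 7 = 3 full weeks with remainder 0, so 3 more Wednesdays after the first → 4.

4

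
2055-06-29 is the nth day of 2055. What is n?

Days in months before June: 31 + 28 + 31 + 30 + 31 = 151.
Plus 29 days into June → day 180.

180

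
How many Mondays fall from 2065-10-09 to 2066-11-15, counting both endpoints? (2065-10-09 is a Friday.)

58

2065-10-09 is a Friday; the first Monday on or after it is 2065-10-12 (3 days later).
From 2065-10-12 to 2066-11-15: 80 + 319 = 399 days (rest of 2065, to 2066-11-15 in 2066).
399 ÷ 7 = 57 full weeks with remainder 0, so 57 more Mondays after the first → 58.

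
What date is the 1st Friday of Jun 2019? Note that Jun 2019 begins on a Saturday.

Jun 2019 begins on a Saturday, so the first Friday is Jun 7 (6 days later).

Jun 7, 2019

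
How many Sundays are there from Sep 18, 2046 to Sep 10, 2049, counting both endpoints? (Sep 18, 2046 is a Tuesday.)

155

Sep 18, 2046 is a Tuesday; the first Sunday on or after it is Sep 23, 2046 (5 days later).
From Sep 23, 2046 to Sep 10, 2049: 99 + 365 + 366 + 253 = 1083 days (rest of 2046, 2047, 2048, to Sep 10, 2049 in 2049).
1083 ÷ 7 = 154 full weeks with remainder 5, so 154 more Sundays after the first → 155.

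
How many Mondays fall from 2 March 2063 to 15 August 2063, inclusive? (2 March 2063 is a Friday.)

2 March 2063 is a Friday; the first Monday on or after it is 5 March 2063 (3 days later).
From 5 March 2063 to 15 August 2063: 26 + 30 + 31 + 30 + 31 + 15 = 163 days (rest of March, April, May, June, July, August).
163 ÷ 7 = 23 full weeks with remainder 2, so 23 more Mondays after the first → 24.

24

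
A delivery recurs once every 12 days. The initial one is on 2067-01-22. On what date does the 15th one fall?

2067-07-09

The 15th occurrence is 14 intervals after the first: 14 × 12 = 168 days after 2067-01-22.
January has 31 days — 9 days to the end of January leaves 159.
February has 28 days (131 left).
March has 31 days (100 left).
April has 30 days (70 left).
May has 31 days (39 left).
June has 30 days (9 left).
9 days into July → 2067-07-09.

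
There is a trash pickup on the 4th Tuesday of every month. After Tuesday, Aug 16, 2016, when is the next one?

Aug 23, 2016

Aug 2016 starts on a Monday; its first Tuesday is the 2nd, so the 4th Tuesday is the 23rd — Aug 23, 2016.
Aug 23, 2016 is after Aug 16, 2016, so that is the next one.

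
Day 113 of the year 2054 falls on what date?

January has 31 days (113 − 31 = 82 remain).
February has 28 days (82 − 28 = 54 remain).
March has 31 days (54 − 31 = 23 remain).
23 into April → April 23.

April 23, 2054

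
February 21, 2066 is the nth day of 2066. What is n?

Days in months before February: 31 = 31.
Plus 21 days into February → day 52.

52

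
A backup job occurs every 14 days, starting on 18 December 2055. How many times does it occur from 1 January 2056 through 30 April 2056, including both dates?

9

Occurrences land 14·i days after 18 December 2055 for i = 0, 1, 2, …
1 January 2056 is 14 days after the start; 14 ÷ 14 = 1 remainder 0. First occurrence in the window: #2 on 1 January 2056 (1×14 = 14 days in).
30 April 2056 is 134 days after the start; 134 ÷ 14 = 9 remainder 8. Last occurrence in the window: #10 on 22 April 2056.
Occurrences #2 through #10: 9 in total.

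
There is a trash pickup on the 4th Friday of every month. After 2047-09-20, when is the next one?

September 2047 starts on a Sunday; its first Friday is the 6th, so the 4th Friday is the 27th — 2047-09-27.
2047-09-27 is after 2047-09-20, so that is the next one.

2047-09-27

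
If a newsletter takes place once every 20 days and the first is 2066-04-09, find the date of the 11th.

2066-10-26

The 11th occurrence is 10 intervals after the first: 10 × 20 = 200 days after 2066-04-09.
April has 30 days — 21 days to the end of April leaves 179.
May has 31 days (148 left).
June has 30 days (118 left).
July has 31 days (87 left).
August has 31 days (56 left).
September has 30 days (26 left).
26 days into October → 2066-10-26.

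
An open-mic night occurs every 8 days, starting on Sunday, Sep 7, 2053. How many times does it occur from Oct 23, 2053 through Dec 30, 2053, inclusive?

9

Occurrences land 8·i days after Sep 7, 2053 for i = 0, 1, 2, …
Oct 23, 2053 is 46 days after the start; 46 ÷ 8 = 5 remainder 6; since the remainder is 6, round up to i = 6. First occurrence in the window: #7 on Oct 25, 2053 (6×8 = 48 days in).
Dec 30, 2053 is 114 days after the start; 114 ÷ 8 = 14 remainder 2. Last occurrence in the window: #15 on Dec 28, 2053.
Occurrences #7 through #15: 9 in total.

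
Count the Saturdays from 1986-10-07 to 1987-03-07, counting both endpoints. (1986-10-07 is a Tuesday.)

22

1986-10-07 is a Tuesday; the first Saturday on or after it is 1986-10-11 (4 days later).
From 1986-10-11 to 1987-03-07: 20 + 30 + 31 + 31 + 28 + 7 = 147 days (rest of October, November, December, January, February, March).
147 ÷ 7 = 21 full weeks with remainder 0, so 21 more Saturdays after the first → 22.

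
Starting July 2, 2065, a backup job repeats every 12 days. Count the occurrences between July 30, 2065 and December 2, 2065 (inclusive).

10

Occurrences land 12·i days after July 2, 2065 for i = 0, 1, 2, …
July 30, 2065 is 28 days after the start; 28 ÷ 12 = 2 remainder 4; since the remainder is 4, round up to i = 3. First occurrence in the window: #4 on August 7, 2065 (3×12 = 36 days in).
December 2, 2065 is 153 days after the start; 153 ÷ 12 = 12 remainder 9. Last occurrence in the window: #13 on November 23, 2065.
Occurrences #4 through #13: 10 in total.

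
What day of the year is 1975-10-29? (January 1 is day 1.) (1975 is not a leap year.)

302

Days in months before October: 31 + 28 + 31 + 30 + 31 + 30 + 31 + 31 + 30 = 273.
Plus 29 days into October → day 302.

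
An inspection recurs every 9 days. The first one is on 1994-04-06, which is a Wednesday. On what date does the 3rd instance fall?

The 3rd occurrence is 2 intervals after the first: 2 × 9 = 18 days after 1994-04-06.
18 days later is 1994-04-24.

1994-04-24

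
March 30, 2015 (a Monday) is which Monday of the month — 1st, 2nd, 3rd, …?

5th

Day 30 falls in week ⌈30/7⌉ of the month.
Days 1–7 hold the 1st Monday, 8–14 the 2nd, 15–21 the 3rd, 22–28 the 4th, 29–31 the 5th.
30 is in the range for the 5th.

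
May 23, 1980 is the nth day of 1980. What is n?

Days in months before May: 31 + 29 + 31 + 30 = 121.
Plus 23 days into May → day 144.

144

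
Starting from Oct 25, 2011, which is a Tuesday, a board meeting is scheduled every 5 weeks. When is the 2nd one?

The 2nd occurrence is 1 interval after the first: 1 × 35 = 35 days after Oct 25, 2011.
Oct has 31 days — 6 days to the end of Oct leaves 29.
29 days into Nov → Nov 29, 2011.

Nov 29, 2011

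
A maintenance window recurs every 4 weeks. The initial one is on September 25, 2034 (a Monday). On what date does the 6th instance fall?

February 12, 2035

The 6th occurrence is 5 intervals after the first: 5 × 28 = 140 days after September 25, 2034.
September has 30 days — 5 days to the end of September leaves 135.
October has 31 days (104 left).
November has 30 days (74 left).
December has 31 days (43 left).
January has 31 days (12 left).
12 days into February → February 12, 2035.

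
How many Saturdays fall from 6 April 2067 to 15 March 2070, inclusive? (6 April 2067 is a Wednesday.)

154

6 April 2067 is a Wednesday; the first Saturday on or after it is 9 April 2067 (3 days later).
From 9 April 2067 to 15 March 2070: 266 + 366 + 365 + 74 = 1071 days (rest of 2067, 2068, 2069, to 15 March 2070 in 2070).
1071 ÷ 7 = 153 full weeks with remainder 0, so 153 more Saturdays after the first → 154.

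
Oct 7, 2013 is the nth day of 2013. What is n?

Days in months before Oct: 31 + 28 + 31 + 30 + 31 + 30 + 31 + 31 + 30 = 273.
Plus 7 days into Oct → day 280.

280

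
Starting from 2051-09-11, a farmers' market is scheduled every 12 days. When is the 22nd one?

The 22nd occurrence is 21 intervals after the first: 21 × 12 = 252 days after 2051-09-11.
September has 30 days — 19 days to the end of September leaves 233.
October has 31 days (202 left).
November has 30 days (172 left).
December has 31 days (141 left).
January has 31 days (110 left).
February has 29 days (81 left).
March has 31 days (50 left).
April has 30 days (20 left).
20 days into May → 2052-05-20.

2052-05-20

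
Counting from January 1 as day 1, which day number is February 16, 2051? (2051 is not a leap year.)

Days in months before February: 31 = 31.
Plus 16 days into February → day 47.

47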